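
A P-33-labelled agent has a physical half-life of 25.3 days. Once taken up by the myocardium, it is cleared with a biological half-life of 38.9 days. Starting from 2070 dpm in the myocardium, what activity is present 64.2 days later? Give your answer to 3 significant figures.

1/t_eff = 1/t_phys + 1/t_biol = 1/25.3 + 1/38.9 = 0.065233 per day.
t_eff = 25.3 × 38.9 / (25.3 + 38.9) ≈ 15.33 days.
Remaining = 2070 × (1/2)^(64.2/15.33) = 2070 × (1/2)^4.1879 ≈ 113.57 dpm.

114 dpm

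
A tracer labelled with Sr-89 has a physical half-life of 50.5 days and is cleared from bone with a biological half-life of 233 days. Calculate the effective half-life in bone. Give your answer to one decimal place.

41.5 days

1/t_eff = 1/t_phys + 1/t_biol = 1/50.5 + 1/233 = 0.024094 per day.
t_eff = 50.5 × 233 / (50.5 + 233) ≈ 41.504 days.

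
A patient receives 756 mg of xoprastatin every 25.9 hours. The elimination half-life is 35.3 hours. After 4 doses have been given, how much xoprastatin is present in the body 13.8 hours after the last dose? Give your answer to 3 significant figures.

The 4 doses were given 91.5, 65.6, 39.7, 13.8 hours ago.
Total = 756·(1/2)^(91.5/35.3) + 756·(1/2)^(65.6/35.3) + 756·(1/2)^(39.7/35.3) + 756·(1/2)^(13.8/35.3)
      = 125.38 + 208.5 + 346.71 + 576.55 ≈ 1257.1 mg.

1260 mg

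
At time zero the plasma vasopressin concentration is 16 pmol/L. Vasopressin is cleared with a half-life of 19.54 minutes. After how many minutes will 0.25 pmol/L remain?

0.25/16 = 1/64, so 6 half-lives have elapsed.
t = 6 × 19.54 = 117.24 minutes.

117.24 minutes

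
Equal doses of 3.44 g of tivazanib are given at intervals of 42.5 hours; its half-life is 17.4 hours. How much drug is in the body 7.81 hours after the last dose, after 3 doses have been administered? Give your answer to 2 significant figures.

The 3 doses were given 92.81, 50.31, 7.81 hours ago.
Total = 3.44·(1/2)^(92.81/17.4) + 3.44·(1/2)^(50.31/17.4) + 3.44·(1/2)^(7.81/17.4)
      = 0.085289 + 0.46362 + 2.5202 ≈ 3.0691 g.

3.1 g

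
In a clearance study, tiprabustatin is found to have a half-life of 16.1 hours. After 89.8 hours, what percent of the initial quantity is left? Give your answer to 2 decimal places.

2.09%

n = 89.8/16.1 ≈ 5.5776 half-lives.
Fraction remaining = (1/2)^5.5776 ≈ 0.020939, i.e. 2.0939%.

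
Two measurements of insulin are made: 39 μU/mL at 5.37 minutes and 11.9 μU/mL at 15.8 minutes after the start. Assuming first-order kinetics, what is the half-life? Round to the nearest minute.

Over Δt = 15.8 − 5.37 = 10.43 minutes, the level fell by a factor of 39/11.9 ≈ 3.2773.
n = log₂(3.2773) ≈ 1.7125 half-lives, so t½ = 10.43/1.7125 ≈ 6.0905 minutes.

6 minutes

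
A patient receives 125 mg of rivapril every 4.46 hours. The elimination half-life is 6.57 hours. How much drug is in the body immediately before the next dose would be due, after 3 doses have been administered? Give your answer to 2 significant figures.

The 3 doses were given 13.38, 8.92, 4.46 hours ago.
Total = 125·(1/2)^(13.38/6.57) + 125·(1/2)^(8.92/6.57) + 125·(1/2)^(4.46/6.57)
      = 30.469 + 48.776 + 78.083 ≈ 157.33 mg.

160 mg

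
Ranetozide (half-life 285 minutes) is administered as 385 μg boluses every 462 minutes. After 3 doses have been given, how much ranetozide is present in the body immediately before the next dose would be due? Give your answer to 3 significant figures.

179 μg

The 3 doses were given 1386, 924, 462 minutes ago.
Total = 385·(1/2)^(1386/285) + 385·(1/2)^(924/285) + 385·(1/2)^(462/285)
      = 13.228 + 40.69 + 125.16 ≈ 179.08 μg.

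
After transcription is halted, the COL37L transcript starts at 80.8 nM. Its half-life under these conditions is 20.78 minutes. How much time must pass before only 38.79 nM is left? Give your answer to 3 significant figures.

22.0 minutes

Fraction remaining = 38.79/80.8 ≈ 0.48007.
n = log₂(80.8/38.79) = ln(2.083)/ln 2 ≈ 1.0587 half-lives.
t = n × t½ = 1.0587 × 20.78 ≈ 21.999 minutes.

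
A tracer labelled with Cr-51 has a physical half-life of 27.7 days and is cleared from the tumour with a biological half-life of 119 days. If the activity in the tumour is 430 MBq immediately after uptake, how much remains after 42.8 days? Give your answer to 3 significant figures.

1/t_eff = 1/t_phys + 1/t_biol = 1/27.7 + 1/119 = 0.044504 per day.
t_eff = 27.7 × 119 / (27.7 + 119) ≈ 22.47 days.
Remaining = 430 × (1/2)^(42.8/22.47) = 430 × (1/2)^1.9048 ≈ 114.83 MBq.

115 MBq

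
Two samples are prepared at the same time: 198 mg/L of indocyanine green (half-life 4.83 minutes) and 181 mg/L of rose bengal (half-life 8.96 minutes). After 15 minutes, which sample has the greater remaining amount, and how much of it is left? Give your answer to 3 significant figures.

indocyanine green: 198 × (1/2)^3.1056 ≈ 23.003 mg/L.
rose bengal: 181 × (1/2)^1.6741 ≈ 56.718 mg/L.
Rose bengal has more remaining, at ≈ 56.718 mg/L.

rose bengal, 56.7 mg/L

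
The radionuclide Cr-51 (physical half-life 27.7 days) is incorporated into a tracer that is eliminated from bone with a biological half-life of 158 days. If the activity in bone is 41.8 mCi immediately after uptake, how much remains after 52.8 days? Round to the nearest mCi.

1/t_eff = 1/t_phys + 1/t_biol = 1/27.7 + 1/158 = 0.04243 per day.
t_eff = 27.7 × 158 / (27.7 + 158) ≈ 23.568 days.
Remaining = 41.8 × (1/2)^(52.8/23.568) = 41.8 × (1/2)^2.2403 ≈ 8.8466 mCi.

9 mCi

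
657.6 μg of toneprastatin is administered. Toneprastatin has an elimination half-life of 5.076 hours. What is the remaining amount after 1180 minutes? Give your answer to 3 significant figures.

44.8 μg

Convert the elapsed time: 1180 minutes = 19.6667 hours.
Number of half-lives: n = 19.6667/5.076 ≈ 3.8744.
Remaining = 657.6 × (1/2)^3.8744 = 657.6 × 0.068183 ≈ 44.837 μg.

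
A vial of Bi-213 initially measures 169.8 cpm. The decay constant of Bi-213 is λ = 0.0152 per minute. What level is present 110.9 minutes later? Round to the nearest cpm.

31 cpm

t½ = ln 2 / λ = 0.69315 / 0.0152 ≈ 45.602 minutes.
Number of half-lives: n = 110.9/45.602 ≈ 2.4319.
Remaining = 169.8 × (1/2)^2.4319 = 169.8 × 0.18532 ≈ 31.467 cpm.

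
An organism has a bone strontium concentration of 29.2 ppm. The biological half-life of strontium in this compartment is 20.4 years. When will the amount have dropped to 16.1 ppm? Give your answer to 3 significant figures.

Fraction remaining = 16.1/29.2 ≈ 0.55137.
n = log₂(29.2/16.1) = ln(1.8137)/ln 2 ≈ 0.85891 half-lives.
t = n × t½ = 0.85891 × 20.4 ≈ 17.522 years.

17.5 years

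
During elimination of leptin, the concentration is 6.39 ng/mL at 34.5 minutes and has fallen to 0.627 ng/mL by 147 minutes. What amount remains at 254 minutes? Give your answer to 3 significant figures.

0.0689 ng/mL

Over Δt = 147 − 34.5 = 112.5 minutes, the level fell by a factor of 6.39/0.627 ≈ 10.191.
n = log₂(10.191) ≈ 3.3493 half-lives, so t½ = 112.5/3.3493 ≈ 33.589 minutes.
From t = 147 to t = 254: 0.627 × (1/2)^((254−147)/33.589) ≈ 0.068917 ng/mL.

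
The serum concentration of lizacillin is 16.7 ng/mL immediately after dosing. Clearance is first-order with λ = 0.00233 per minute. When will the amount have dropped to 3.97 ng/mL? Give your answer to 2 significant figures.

620 minutes

t½ = ln 2 / λ = 0.69315 / 0.00233 ≈ 297.49 minutes.
Fraction remaining = 3.97/16.7 ≈ 0.23772.
n = log₂(16.7/3.97) = ln(4.2065)/ln 2 ≈ 2.0726 half-lives.
t = n × t½ = 2.0726 × 297.49 ≈ 616.58 minutes.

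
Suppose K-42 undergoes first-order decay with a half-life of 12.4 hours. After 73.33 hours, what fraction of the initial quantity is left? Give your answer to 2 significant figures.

n = 73.33/12.4 ≈ 5.9137 half-lives.
Fraction remaining = (1/2)^5.9137 ≈ 0.016588.

0.017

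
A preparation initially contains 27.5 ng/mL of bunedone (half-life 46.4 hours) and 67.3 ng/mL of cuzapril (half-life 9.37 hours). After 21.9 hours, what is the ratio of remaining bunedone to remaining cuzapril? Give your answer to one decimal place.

1.5

bunedone: 27.5 × (1/2)^(21.9/46.4) = 27.5 × (1/2)^0.47198 ≈ 19.827 ng/mL.
cuzapril: 67.3 × (1/2)^(21.9/9.37) = 67.3 × (1/2)^2.3372 ≈ 13.318 ng/mL.
Ratio ≈ 19.827 / 13.318 ≈ 1.4887.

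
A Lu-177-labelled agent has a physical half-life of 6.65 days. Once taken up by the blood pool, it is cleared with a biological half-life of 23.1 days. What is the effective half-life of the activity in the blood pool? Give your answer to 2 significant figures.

1/t_eff = 1/t_phys + 1/t_biol = 1/6.65 + 1/23.1 = 0.19367 per day.
t_eff = 6.65 × 23.1 / (6.65 + 23.1) ≈ 5.1635 days.

5.2 days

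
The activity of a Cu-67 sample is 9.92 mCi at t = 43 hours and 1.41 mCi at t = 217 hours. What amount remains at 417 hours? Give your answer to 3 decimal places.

Over Δt = 217 − 43 = 174 hours, the level fell by a factor of 9.92/1.41 ≈ 7.0355.
n = log₂(7.0355) ≈ 2.8146 half-lives, so t½ = 174/2.8146 ≈ 61.82 hours.
From t = 217 to t = 417: 1.41 × (1/2)^((417−217)/61.82) ≈ 0.14973 mCi.

0.150 mCi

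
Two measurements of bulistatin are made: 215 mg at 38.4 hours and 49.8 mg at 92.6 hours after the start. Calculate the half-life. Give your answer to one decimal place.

25.7 hours

Over Δt = 92.6 − 38.4 = 54.2 hours, the level fell by a factor of 215/49.8 ≈ 4.3173.
n = log₂(4.3173) ≈ 2.1101 half-lives, so t½ = 54.2/2.1101 ≈ 25.686 hours.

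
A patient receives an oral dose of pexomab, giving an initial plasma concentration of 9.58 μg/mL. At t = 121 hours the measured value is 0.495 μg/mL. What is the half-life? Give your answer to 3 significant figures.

28.3 hours

A/A₀ = 0.495/9.58 ≈ 0.05167.
n = log₂(19.354) ≈ 4.2745 half-lives elapsed in 121 hours.
t½ = 121/4.2745 ≈ 28.307 hours.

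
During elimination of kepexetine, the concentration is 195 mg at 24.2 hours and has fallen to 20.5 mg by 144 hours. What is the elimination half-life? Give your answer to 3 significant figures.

36.9 hours

Over Δt = 144 − 24.2 = 119.8 hours, the level fell by a factor of 195/20.5 ≈ 9.5122.
n = log₂(9.5122) ≈ 3.2498 half-lives, so t½ = 119.8/3.2498 ≈ 36.864 hours.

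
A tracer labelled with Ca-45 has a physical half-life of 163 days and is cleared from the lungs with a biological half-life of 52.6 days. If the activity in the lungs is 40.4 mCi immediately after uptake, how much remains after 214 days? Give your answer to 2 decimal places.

1/t_eff = 1/t_phys + 1/t_biol = 1/163 + 1/52.6 = 0.025146 per day.
t_eff = 163 × 52.6 / (163 + 52.6) ≈ 39.767 days.
Remaining = 40.4 × (1/2)^(214/39.767) = 40.4 × (1/2)^5.3813 ≈ 0.96926 mCi.

0.97 mCi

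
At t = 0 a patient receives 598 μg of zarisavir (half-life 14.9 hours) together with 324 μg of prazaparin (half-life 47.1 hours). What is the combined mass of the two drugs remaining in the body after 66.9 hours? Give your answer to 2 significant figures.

zarisavir: 598 × (1/2)^(66.9/14.9) = 598 × (1/2)^4.4899 ≈ 26.613 μg.
prazaparin: 324 × (1/2)^(66.9/47.1) = 324 × (1/2)^1.4204 ≈ 121.05 μg.
Total = 26.613 + 121.05 ≈ 147.66 μg.

150 μg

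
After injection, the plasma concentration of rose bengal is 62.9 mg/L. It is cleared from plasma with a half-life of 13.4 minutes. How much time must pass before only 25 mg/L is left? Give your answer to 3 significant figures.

Fraction remaining = 25/62.9 ≈ 0.39746.
n = log₂(62.9/25) = ln(2.516)/ln 2 ≈ 1.3311 half-lives.
t = n × t½ = 1.3311 × 13.4 ≈ 17.837 minutes.

17.8 minutes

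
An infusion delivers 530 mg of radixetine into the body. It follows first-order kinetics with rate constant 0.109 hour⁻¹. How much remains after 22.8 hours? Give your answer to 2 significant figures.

t½ = ln 2 / λ = 0.69315 / 0.109 ≈ 6.3591 hours.
Number of half-lives: n = 22.8/6.3591 ≈ 3.5854.
Remaining = 530 × (1/2)^3.5854 = 530 × 0.083309 ≈ 44.154 mg.

44 mg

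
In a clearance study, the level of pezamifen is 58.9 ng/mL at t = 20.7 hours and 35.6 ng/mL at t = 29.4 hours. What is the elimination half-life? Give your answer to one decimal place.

12.0 hours

Over Δt = 29.4 − 20.7 = 8.7 hours, the level fell by a factor of 58.9/35.6 ≈ 1.6545.
n = log₂(1.6545) ≈ 0.72639 half-lives, so t½ = 8.7/0.72639 ≈ 11.977 hours.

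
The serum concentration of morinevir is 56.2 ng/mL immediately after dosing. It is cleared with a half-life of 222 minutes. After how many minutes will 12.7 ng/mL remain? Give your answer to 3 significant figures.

476 minutes

Fraction remaining = 12.7/56.2 ≈ 0.22598.
n = log₂(56.2/12.7) = ln(4.4252)/ln 2 ≈ 2.1457 half-lives.
t = n × t½ = 2.1457 × 222 ≈ 476.35 minutes.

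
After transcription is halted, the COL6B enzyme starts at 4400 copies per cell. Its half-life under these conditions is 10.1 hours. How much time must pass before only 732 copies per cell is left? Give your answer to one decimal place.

26.1 hours

Fraction remaining = 732/4400 ≈ 0.16636.
n = log₂(4400/732) = ln(6.0109)/ln 2 ≈ 2.5876 half-lives.
t = n × t½ = 2.5876 × 10.1 ≈ 26.135 hours.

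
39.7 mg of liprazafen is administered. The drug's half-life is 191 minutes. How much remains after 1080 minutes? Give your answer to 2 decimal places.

0.79 mg

Number of half-lives: n = 1080/191 ≈ 5.6545.
Remaining = 39.7 × (1/2)^5.6545 = 39.7 × 0.019854 ≈ 0.78819 mg.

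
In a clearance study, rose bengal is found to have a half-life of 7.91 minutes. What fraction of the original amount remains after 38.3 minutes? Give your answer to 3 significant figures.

n = 38.3/7.91 ≈ 4.842 half-lives.
Fraction remaining = (1/2)^4.842 ≈ 0.034868.

0.0349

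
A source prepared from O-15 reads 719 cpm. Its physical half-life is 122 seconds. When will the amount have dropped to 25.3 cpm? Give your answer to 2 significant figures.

590 seconds

Fraction remaining = 25.3/719 ≈ 0.035188.
n = log₂(719/25.3) = ln(28.419)/ln 2 ≈ 4.8288 half-lives.
t = n × t½ = 4.8288 × 122 ≈ 589.11 seconds.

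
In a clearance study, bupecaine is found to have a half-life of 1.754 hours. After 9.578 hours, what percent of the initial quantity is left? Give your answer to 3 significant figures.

2.27%

n = 9.578/1.754 ≈ 5.4607 half-lives.
Fraction remaining = (1/2)^5.4607 ≈ 0.022708, i.e. 2.2708%.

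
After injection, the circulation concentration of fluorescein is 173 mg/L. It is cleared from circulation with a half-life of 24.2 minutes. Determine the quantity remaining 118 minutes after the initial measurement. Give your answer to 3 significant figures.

Number of half-lives: n = 118/24.2 ≈ 4.876.
Remaining = 173 × (1/2)^4.876 = 173 × 0.034054 ≈ 5.8913 mg/L.

5.89 mg/L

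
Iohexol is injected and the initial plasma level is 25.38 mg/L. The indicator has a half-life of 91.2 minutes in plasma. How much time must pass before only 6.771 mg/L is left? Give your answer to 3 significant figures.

Fraction remaining = 6.771/25.38 ≈ 0.26678.
n = log₂(25.38/6.771) = ln(3.7483)/ln 2 ≈ 1.9063 half-lives.
t = n × t½ = 1.9063 × 91.2 ≈ 173.85 minutes.

174 minutes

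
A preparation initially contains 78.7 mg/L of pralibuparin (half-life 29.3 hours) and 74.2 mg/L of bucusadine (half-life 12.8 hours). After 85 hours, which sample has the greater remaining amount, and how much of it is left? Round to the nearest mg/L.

pralibuparin: 78.7 × (1/2)^2.901 ≈ 10.536 mg/L.
bucusadine: 74.2 × (1/2)^6.6406 ≈ 0.74366 mg/L.
Pralibuparin has more remaining, at ≈ 10.536 mg/L.

pralibuparin, 11 mg/L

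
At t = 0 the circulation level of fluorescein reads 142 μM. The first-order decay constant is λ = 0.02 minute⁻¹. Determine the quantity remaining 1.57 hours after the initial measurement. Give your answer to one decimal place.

t½ = ln 2 / λ = 0.69315 / 0.02 ≈ 34.657 minutes.
Convert the elapsed time: 1.57 hours = 94.2 minutes.
Number of half-lives: n = 94.2/34.657 ≈ 2.718.
Remaining = 142 × (1/2)^2.718 = 142 × 0.15198 ≈ 21.581 μM.

21.6 μM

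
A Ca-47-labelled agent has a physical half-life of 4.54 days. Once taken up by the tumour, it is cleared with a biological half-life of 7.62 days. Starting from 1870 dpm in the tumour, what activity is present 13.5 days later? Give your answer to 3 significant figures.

1/t_eff = 1/t_phys + 1/t_biol = 1/4.54 + 1/7.62 = 0.3515 per day.
t_eff = 4.54 × 7.62 / (4.54 + 7.62) ≈ 2.845 days.
Remaining = 1870 × (1/2)^(13.5/2.845) = 1870 × (1/2)^4.7452 ≈ 69.725 dpm.

69.7 dpm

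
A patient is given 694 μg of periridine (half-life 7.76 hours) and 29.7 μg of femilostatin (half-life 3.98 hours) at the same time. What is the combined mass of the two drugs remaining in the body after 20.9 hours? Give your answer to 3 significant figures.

periridine: 694 × (1/2)^(20.9/7.76) = 694 × (1/2)^2.6933 ≈ 107.3 μg.
femilostatin: 29.7 × (1/2)^(20.9/3.98) = 29.7 × (1/2)^5.2513 ≈ 0.77978 μg.
Total = 107.3 + 0.77978 ≈ 108.08 μg.

108 μg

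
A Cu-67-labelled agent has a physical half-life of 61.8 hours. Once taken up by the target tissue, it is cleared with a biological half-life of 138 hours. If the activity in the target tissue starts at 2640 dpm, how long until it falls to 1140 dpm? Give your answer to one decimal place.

51.7 hours

1/t_eff = 1/t_phys + 1/t_biol = 1/61.8 + 1/138 = 0.023428 per hour.
t_eff = 61.8 × 138 / (61.8 + 138) ≈ 42.685 hours.
n = log₂(2640/1140) ≈ 1.2115; t = 1.2115 × 42.685 ≈ 51.713 hours.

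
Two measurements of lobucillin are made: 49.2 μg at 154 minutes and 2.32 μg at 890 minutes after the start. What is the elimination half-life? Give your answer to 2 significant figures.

170 minutes

Over Δt = 890 − 154 = 736 minutes, the level fell by a factor of 49.2/2.32 ≈ 21.207.
n = log₂(21.207) ≈ 4.4065 half-lives, so t½ = 736/4.4065 ≈ 167.03 minutes.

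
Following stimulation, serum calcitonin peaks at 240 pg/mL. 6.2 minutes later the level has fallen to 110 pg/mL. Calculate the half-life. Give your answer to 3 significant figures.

5.51 minutes

A/A₀ = 110/240 ≈ 0.45833.
n = log₂(2.1818) ≈ 1.1255 half-lives elapsed in 6.2 minutes.
t½ = 6.2/1.1255 ≈ 5.5085 minutes.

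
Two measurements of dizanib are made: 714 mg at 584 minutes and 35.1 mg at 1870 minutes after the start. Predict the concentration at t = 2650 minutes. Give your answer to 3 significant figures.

5.65 mg

Over Δt = 1870 − 584 = 1286 minutes, the level fell by a factor of 714/35.1 ≈ 20.342.
n = log₂(20.342) ≈ 4.3464 half-lives, so t½ = 1286/4.3464 ≈ 295.88 minutes.
From t = 1870 to t = 2650: 35.1 × (1/2)^((2650−1870)/295.88) ≈ 5.6458 mg.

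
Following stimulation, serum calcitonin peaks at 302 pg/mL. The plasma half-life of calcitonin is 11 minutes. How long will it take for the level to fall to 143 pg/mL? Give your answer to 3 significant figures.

11.9 minutes

Fraction remaining = 143/302 ≈ 0.47351.
n = log₂(302/143) = ln(2.1119)/ln 2 ≈ 1.0785 half-lives.
t = n × t½ = 1.0785 × 11 ≈ 11.864 minutes.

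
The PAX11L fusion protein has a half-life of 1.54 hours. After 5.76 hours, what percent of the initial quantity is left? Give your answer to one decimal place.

n = 5.76/1.54 ≈ 3.7403 half-lives.
Fraction remaining = (1/2)^3.7403 ≈ 0.074829, i.e. 7.4829%.

7.5%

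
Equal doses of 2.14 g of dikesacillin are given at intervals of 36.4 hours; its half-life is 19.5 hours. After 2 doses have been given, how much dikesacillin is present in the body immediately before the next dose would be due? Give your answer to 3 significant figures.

0.748 g

The 2 doses were given 72.8, 36.4 hours ago.
Total = 2.14·(1/2)^(72.8/19.5) + 2.14·(1/2)^(36.4/19.5)
      = 0.1609 + 0.5868 ≈ 0.74771 g.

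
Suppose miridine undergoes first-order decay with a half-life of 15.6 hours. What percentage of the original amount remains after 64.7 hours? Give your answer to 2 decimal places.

5.64%

n = 64.7/15.6 ≈ 4.1474 half-lives.
Fraction remaining = (1/2)^4.1474 ≈ 0.056428, i.e. 5.6428%.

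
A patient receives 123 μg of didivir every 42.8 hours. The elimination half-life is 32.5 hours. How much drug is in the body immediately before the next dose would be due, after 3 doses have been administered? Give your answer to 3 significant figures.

The 3 doses were given 128.4, 85.6, 42.8 hours ago.
Total = 123·(1/2)^(128.4/32.5) + 123·(1/2)^(85.6/32.5) + 123·(1/2)^(42.8/32.5)
      = 7.9544 + 19.817 + 49.371 ≈ 77.142 μg.

77.1 μg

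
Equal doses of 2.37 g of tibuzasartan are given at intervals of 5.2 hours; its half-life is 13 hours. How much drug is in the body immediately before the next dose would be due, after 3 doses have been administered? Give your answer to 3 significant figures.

4.19 g

The 3 doses were given 15.6, 10.4, 5.2 hours ago.
Total = 2.37·(1/2)^(15.6/13) + 2.37·(1/2)^(10.4/13) + 2.37·(1/2)^(5.2/13)
      = 1.0316 + 1.3612 + 1.7961 ≈ 4.1889 g.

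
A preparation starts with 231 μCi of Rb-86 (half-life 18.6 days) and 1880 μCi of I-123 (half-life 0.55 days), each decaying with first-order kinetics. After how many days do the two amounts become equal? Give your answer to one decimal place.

Set 231·(1/2)^(t/18.6) = 1880·(1/2)^(t/0.55).
Taking log₂: log₂(231/1880) = t·(1/18.6 − 1/0.55).
log₂(0.12287) = -3.0248; 1/18.6 − 1/0.55 = -1.7644.
t = -3.0248 / -1.7644 ≈ 1.7143 days.

1.7 days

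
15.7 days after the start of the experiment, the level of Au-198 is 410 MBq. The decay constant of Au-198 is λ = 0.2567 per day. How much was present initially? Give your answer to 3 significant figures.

t½ = ln 2 / λ = 0.69315 / 0.2567 ≈ 2.7002 days.
Number of half-lives elapsed: n = 15.7/2.7002 ≈ 5.8143.
A₀ = A × 2^n = 410 × 2^5.8143 = 410 × 56.272 ≈ 23071 MBq.

23100 MBq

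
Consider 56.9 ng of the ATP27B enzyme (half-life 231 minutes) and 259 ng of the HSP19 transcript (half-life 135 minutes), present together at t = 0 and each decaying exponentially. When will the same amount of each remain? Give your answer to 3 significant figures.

710 minutes

Set 56.9·(1/2)^(t/231) = 259·(1/2)^(t/135).
Taking log₂: log₂(56.9/259) = t·(1/231 − 1/135).
log₂(0.21969) = -2.1865; 1/231 − 1/135 = -0.0030784.
t = -2.1865 / -0.0030784 ≈ 710.26 minutes.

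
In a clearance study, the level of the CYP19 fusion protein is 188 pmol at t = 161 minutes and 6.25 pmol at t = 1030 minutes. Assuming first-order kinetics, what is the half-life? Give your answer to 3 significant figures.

Over Δt = 1030 − 161 = 869 minutes, the level fell by a factor of 188/6.25 ≈ 30.08.
n = log₂(30.08) ≈ 4.9107 half-lives, so t½ = 869/4.9107 ≈ 176.96 minutes.

177 minutes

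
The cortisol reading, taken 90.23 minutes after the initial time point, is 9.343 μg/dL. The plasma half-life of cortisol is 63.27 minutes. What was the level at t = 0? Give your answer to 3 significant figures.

25.1 μg/dL

Number of half-lives elapsed: n = 90.23/63.27 ≈ 1.4261.
A₀ = A × 2^n = 9.343 × 2^1.4261 = 9.343 × 2.6872 ≈ 25.107 μg/dL.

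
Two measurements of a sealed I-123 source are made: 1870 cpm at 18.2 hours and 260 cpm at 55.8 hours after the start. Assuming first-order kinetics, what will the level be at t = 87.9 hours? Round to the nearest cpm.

Over Δt = 55.8 − 18.2 = 37.6 hours, the level fell by a factor of 1870/260 ≈ 7.1923.
n = log₂(7.1923) ≈ 2.8465 half-lives, so t½ = 37.6/2.8465 ≈ 13.209 hours.
From t = 55.8 to t = 87.9: 260 × (1/2)^((87.9−55.8)/13.209) ≈ 48.244 cpm.

48 cpm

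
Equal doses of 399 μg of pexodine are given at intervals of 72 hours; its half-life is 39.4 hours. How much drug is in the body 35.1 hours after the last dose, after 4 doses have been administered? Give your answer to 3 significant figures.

The 4 doses were given 251.1, 179.1, 107.1, 35.1 hours ago.
Total = 399·(1/2)^(251.1/39.4) + 399·(1/2)^(179.1/39.4) + 399·(1/2)^(107.1/39.4) + 399·(1/2)^(35.1/39.4)
      = 4.8137 + 17.084 + 60.63 + 215.18 ≈ 297.71 μg.

298 μg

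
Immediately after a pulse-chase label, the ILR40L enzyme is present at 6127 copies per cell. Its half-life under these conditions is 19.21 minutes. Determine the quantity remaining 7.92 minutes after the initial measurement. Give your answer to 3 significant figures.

Number of half-lives: n = 7.92/19.21 ≈ 0.41229.
Remaining = 6127 × (1/2)^0.41229 = 6127 × 0.75143 ≈ 4604 copies per cell.

4600 copies per cell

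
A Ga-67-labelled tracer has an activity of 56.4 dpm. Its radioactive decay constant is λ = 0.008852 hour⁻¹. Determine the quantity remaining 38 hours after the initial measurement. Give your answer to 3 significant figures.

40.3 dpm

t½ = ln 2 / λ = 0.69315 / 0.008852 ≈ 78.304 hours.
Number of half-lives: n = 38/78.304 ≈ 0.48529.
Remaining = 56.4 × (1/2)^0.48529 = 56.4 × 0.71435 ≈ 40.29 dpm.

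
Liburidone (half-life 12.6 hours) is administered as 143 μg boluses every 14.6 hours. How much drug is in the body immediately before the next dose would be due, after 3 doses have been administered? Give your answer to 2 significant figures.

The 3 doses were given 43.8, 29.2, 14.6 hours ago.
Total = 143·(1/2)^(43.8/12.6) + 143·(1/2)^(29.2/12.6) + 143·(1/2)^(14.6/12.6)
      = 12.85 + 28.689 + 64.051 ≈ 105.59 μg.

110 μg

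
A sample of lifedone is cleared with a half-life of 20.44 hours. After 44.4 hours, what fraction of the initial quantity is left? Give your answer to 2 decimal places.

n = 44.4/20.44 ≈ 2.1722 half-lives.
Fraction remaining = (1/2)^2.1722 ≈ 0.22187.

0.22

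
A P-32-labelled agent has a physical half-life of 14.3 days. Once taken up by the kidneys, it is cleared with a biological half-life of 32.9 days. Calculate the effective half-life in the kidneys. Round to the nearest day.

10 days

1/t_eff = 1/t_phys + 1/t_biol = 1/14.3 + 1/32.9 = 0.10033 per day.
t_eff = 14.3 × 32.9 / (14.3 + 32.9) ≈ 9.9676 days.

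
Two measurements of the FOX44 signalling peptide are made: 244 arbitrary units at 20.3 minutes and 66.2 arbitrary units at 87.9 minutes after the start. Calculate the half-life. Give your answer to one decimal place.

35.9 minutes

Over Δt = 87.9 − 20.3 = 67.6 minutes, the level fell by a factor of 244/66.2 ≈ 3.6858.
n = log₂(3.6858) ≈ 1.882 half-lives, so t½ = 67.6/1.882 ≈ 35.92 minutes.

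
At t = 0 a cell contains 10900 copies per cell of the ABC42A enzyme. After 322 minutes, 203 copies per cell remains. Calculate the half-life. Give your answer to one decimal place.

A/A₀ = 203/10900 ≈ 0.018624.
n = log₂(53.695) ≈ 5.7467 half-lives elapsed in 322 minutes.
t½ = 322/5.7467 ≈ 56.032 minutes.

56.0 minutes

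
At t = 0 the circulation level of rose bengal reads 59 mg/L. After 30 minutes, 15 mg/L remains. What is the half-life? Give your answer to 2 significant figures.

A/A₀ = 15/59 ≈ 0.25424.
n = log₂(3.9333) ≈ 1.9758 half-lives elapsed in 30 minutes.
t½ = 30/1.9758 ≈ 15.184 minutes.

15 minutes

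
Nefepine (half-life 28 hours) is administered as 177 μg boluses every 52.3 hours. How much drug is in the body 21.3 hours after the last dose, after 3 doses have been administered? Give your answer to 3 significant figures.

The 3 doses were given 125.9, 73.6, 21.3 hours ago.
Total = 177·(1/2)^(125.9/28) + 177·(1/2)^(73.6/28) + 177·(1/2)^(21.3/28)
      = 7.8418 + 28.622 + 104.47 ≈ 140.93 μg.

141 μg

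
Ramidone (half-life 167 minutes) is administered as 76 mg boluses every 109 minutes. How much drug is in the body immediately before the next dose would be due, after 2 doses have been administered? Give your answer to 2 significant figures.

79 mg

The 2 doses were given 218, 109 minutes ago.
Total = 76·(1/2)^(218/167) + 76·(1/2)^(109/167)
      = 30.751 + 48.343 ≈ 79.093 mg.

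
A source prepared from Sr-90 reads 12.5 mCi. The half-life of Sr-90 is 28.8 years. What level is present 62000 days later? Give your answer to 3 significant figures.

0.210 mCi

Convert the elapsed time: 62000 days = 169.863 years.
Number of half-lives: n = 169.863/28.8 ≈ 5.898.
Remaining = 12.5 × (1/2)^5.898 = 12.5 × 0.016769 ≈ 0.20962 mCi.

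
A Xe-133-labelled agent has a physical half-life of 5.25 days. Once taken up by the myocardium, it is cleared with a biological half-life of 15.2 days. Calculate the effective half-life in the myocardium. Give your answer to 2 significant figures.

3.9 days

1/t_eff = 1/t_phys + 1/t_biol = 1/5.25 + 1/15.2 = 0.25627 per day.
t_eff = 5.25 × 15.2 / (5.25 + 15.2) ≈ 3.9022 days.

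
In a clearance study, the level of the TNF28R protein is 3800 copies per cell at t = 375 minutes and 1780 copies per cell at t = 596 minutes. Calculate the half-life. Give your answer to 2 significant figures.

200 minutes

Over Δt = 596 − 375 = 221 minutes, the level fell by a factor of 3800/1780 ≈ 2.1348.
n = log₂(2.1348) ≈ 1.0941 half-lives, so t½ = 221/1.0941 ≈ 201.99 minutes.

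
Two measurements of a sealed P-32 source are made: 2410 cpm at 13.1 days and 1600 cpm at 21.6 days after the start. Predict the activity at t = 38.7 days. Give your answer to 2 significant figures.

Over Δt = 21.6 − 13.1 = 8.5 days, the level fell by a factor of 2410/1600 ≈ 1.5063.
n = log₂(1.5063) ≈ 0.59096 half-lives, so t½ = 8.5/0.59096 ≈ 14.383 days.
From t = 21.6 to t = 38.7: 1600 × (1/2)^((38.7−21.6)/14.383) ≈ 701.83 cpm.

700 cpm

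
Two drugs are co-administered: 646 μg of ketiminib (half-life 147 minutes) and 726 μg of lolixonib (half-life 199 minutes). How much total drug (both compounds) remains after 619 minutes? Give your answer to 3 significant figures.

119 μg

ketiminib: 646 × (1/2)^(619/147) = 646 × (1/2)^4.2109 ≈ 34.884 μg.
lolixonib: 726 × (1/2)^(619/199) = 726 × (1/2)^3.1106 ≈ 84.056 μg.
Total = 34.884 + 84.056 ≈ 118.94 μg.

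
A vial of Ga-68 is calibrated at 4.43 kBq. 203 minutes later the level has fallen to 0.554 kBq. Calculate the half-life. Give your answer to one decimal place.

67.7 minutes

A/A₀ = 0.554/4.43 ≈ 0.12506.
n = log₂(7.9964) ≈ 2.9993 half-lives elapsed in 203 minutes.
t½ = 203/2.9993 ≈ 67.681 minutes.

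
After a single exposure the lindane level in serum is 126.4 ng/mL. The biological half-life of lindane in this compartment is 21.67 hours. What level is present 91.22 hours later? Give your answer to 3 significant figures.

6.83 ng/mL

Number of half-lives: n = 91.22/21.67 ≈ 4.2095.
Remaining = 126.4 × (1/2)^4.2095 = 126.4 × 0.054052 ≈ 6.8322 ng/mL.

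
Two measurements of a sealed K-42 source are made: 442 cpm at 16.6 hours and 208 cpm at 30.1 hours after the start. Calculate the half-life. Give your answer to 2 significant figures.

Over Δt = 30.1 − 16.6 = 13.5 hours, the level fell by a factor of 442/208 ≈ 2.125.
n = log₂(2.125) ≈ 1.0875 half-lives, so t½ = 13.5/1.0875 ≈ 12.414 hours.

12 hours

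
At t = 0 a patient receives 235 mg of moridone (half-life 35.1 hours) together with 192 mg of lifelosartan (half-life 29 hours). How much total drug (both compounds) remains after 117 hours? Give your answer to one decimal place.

moridone: 235 × (1/2)^(117/35.1) = 235 × (1/2)^3.3333 ≈ 23.315 mg.
lifelosartan: 192 × (1/2)^(117/29) = 192 × (1/2)^4.0345 ≈ 11.717 mg.
Total = 23.315 + 11.717 ≈ 35.032 mg.

35.0 mg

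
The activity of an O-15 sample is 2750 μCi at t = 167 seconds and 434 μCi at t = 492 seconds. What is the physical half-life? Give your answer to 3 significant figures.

Over Δt = 492 − 167 = 325 seconds, the level fell by a factor of 2750/434 ≈ 6.3364.
n = log₂(6.3364) ≈ 2.6637 half-lives, so t½ = 325/2.6637 ≈ 122.01 seconds.

122 seconds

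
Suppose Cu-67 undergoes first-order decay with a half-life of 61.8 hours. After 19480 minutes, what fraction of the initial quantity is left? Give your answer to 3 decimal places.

0.026

19480 minutes = 324.667 hours.
n = 324.667/61.8 ≈ 5.2535 half-lives.
Fraction remaining = (1/2)^5.2535 ≈ 0.026214.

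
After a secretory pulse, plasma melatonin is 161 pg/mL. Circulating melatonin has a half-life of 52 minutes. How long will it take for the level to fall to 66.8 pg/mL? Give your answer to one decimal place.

66.0 minutes

Fraction remaining = 66.8/161 ≈ 0.41491.
n = log₂(161/66.8) = ln(2.4102)/ln 2 ≈ 1.2691 half-lives.
t = n × t½ = 1.2691 × 52 ≈ 65.995 minutes.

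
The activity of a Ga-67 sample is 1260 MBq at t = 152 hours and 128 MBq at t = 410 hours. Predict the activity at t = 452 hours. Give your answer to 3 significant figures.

Over Δt = 410 − 152 = 258 hours, the level fell by a factor of 1260/128 ≈ 9.8438.
n = log₂(9.8438) ≈ 3.2992 half-lives, so t½ = 258/3.2992 ≈ 78.201 hours.
From t = 410 to t = 452: 128 × (1/2)^((452−410)/78.201) ≈ 88.213 MBq.

88.2 MBq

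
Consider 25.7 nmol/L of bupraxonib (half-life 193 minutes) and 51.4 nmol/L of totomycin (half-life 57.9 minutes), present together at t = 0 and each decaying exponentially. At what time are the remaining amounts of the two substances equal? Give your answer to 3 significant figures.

82.7 minutes

Set 25.7·(1/2)^(t/193) = 51.4·(1/2)^(t/57.9).
Taking log₂: log₂(25.7/51.4) = t·(1/193 − 1/57.9).
log₂(0.5) = -1; 1/193 − 1/57.9 = -0.01209.
t = -1 / -0.01209 ≈ 82.714 minutes.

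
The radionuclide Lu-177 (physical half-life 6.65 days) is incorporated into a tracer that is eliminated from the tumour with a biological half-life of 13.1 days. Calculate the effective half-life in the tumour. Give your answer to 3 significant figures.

1/t_eff = 1/t_phys + 1/t_biol = 1/6.65 + 1/13.1 = 0.22671 per day.
t_eff = 6.65 × 13.1 / (6.65 + 13.1) ≈ 4.4109 days.

4.41 days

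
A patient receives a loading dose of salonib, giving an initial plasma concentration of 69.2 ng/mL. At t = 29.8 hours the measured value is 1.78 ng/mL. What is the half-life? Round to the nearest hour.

6 hours

A/A₀ = 1.78/69.2 ≈ 0.025723.
n = log₂(38.876) ≈ 5.2808 half-lives elapsed in 29.8 hours.
t½ = 29.8/5.2808 ≈ 5.6431 hours.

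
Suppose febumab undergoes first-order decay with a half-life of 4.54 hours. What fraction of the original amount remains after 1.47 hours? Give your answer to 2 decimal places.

n = 1.47/4.54 ≈ 0.32379 half-lives.
Fraction remaining = (1/2)^0.32379 ≈ 0.79897.

0.80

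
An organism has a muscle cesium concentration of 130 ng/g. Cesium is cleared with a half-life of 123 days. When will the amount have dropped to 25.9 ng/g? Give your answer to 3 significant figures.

286 days

Fraction remaining = 25.9/130 ≈ 0.19923.
n = log₂(130/25.9) = ln(5.0193)/ln 2 ≈ 2.3275 half-lives.
t = n × t½ = 2.3275 × 123 ≈ 286.28 days.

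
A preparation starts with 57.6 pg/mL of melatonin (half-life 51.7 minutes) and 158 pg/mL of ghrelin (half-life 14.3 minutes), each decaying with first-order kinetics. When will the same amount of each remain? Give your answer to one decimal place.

Set 57.6·(1/2)^(t/51.7) = 158·(1/2)^(t/14.3).
Taking log₂: log₂(57.6/158) = t·(1/51.7 − 1/14.3).
log₂(0.36456) = -1.4558; 1/51.7 − 1/14.3 = -0.050588.
t = -1.4558 / -0.050588 ≈ 28.777 minutes.

28.8 minutes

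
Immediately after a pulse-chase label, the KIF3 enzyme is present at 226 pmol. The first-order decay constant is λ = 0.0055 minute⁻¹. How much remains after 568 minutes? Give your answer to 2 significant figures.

t½ = ln 2 / λ = 0.69315 / 0.0055 ≈ 126.03 minutes.
Number of half-lives: n = 568/126.03 ≈ 4.507.
Remaining = 226 × (1/2)^4.507 = 226 × 0.043981 ≈ 9.9397 pmol.

9.9 pmol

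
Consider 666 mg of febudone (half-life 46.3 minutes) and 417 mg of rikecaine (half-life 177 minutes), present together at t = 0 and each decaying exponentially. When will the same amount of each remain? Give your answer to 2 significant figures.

Set 666·(1/2)^(t/46.3) = 417·(1/2)^(t/177).
Taking log₂: log₂(666/417) = t·(1/46.3 − 1/177).
log₂(1.5971) = 0.67547; 1/46.3 − 1/177 = 0.015949.
t = 0.67547 / 0.015949 ≈ 42.353 minutes.

42 minutes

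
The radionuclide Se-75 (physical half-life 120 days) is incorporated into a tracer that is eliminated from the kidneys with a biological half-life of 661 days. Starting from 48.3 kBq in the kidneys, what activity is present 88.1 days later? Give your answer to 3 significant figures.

26.5 kBq

1/t_eff = 1/t_phys + 1/t_biol = 1/120 + 1/661 = 0.0098462 per day.
t_eff = 120 × 661 / (120 + 661) ≈ 101.56 days.
Remaining = 48.3 × (1/2)^(88.1/101.56) = 48.3 × (1/2)^0.86745 ≈ 26.474 kBq.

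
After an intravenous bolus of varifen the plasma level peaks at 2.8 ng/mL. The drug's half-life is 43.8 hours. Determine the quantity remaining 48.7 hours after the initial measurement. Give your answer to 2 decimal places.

1.30 ng/mL

Number of half-lives: n = 48.7/43.8 ≈ 1.1119.
Remaining = 2.8 × (1/2)^1.1119 = 2.8 × 0.46269 ≈ 1.2955 ng/mL.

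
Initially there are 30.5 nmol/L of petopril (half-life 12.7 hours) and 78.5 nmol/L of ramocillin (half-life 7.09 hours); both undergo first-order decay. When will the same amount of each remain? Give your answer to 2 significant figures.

Set 30.5·(1/2)^(t/12.7) = 78.5·(1/2)^(t/7.09).
Taking log₂: log₂(30.5/78.5) = t·(1/12.7 − 1/7.09).
log₂(0.38854) = -1.3639; 1/12.7 − 1/7.09 = -0.062304.
t = -1.3639 / -0.062304 ≈ 21.891 hours.

22 hours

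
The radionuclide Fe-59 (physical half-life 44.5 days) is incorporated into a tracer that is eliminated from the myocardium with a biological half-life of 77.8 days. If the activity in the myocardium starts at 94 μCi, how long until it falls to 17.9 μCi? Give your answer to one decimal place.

1/t_eff = 1/t_phys + 1/t_biol = 1/44.5 + 1/77.8 = 0.035325 per day.
t_eff = 44.5 × 77.8 / (44.5 + 77.8) ≈ 28.308 days.
n = log₂(94/17.9) ≈ 2.3927; t = 2.3927 × 28.308 ≈ 67.733 days.

67.7 days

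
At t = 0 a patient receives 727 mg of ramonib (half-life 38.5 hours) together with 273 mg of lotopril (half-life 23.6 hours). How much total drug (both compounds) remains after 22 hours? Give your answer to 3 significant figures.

ramonib: 727 × (1/2)^(22/38.5) = 727 × (1/2)^0.57143 ≈ 489.23 mg.
lotopril: 273 × (1/2)^(22/23.6) = 273 × (1/2)^0.9322 ≈ 143.07 mg.
Total = 489.23 + 143.07 ≈ 632.3 mg.

632 mg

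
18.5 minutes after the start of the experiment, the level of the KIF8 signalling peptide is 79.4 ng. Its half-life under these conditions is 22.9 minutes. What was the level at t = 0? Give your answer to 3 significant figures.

Number of half-lives elapsed: n = 18.5/22.9 ≈ 0.80786.
A₀ = A × 2^n = 79.4 × 2^0.80786 = 79.4 × 1.7506 ≈ 139 ng.

139 ng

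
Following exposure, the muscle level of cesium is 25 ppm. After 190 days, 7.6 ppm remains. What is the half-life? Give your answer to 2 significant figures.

A/A₀ = 7.6/25 ≈ 0.304.
n = log₂(3.2895) ≈ 1.7179 half-lives elapsed in 190 days.
t½ = 190/1.7179 ≈ 110.6 days.

110 days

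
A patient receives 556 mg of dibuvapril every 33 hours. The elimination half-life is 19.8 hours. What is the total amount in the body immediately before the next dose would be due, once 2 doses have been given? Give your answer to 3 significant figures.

230 mg

The 2 doses were given 66, 33 hours ago.
Total = 556·(1/2)^(66/19.8) + 556·(1/2)^(33/19.8)
      = 55.162 + 175.13 ≈ 230.29 mg.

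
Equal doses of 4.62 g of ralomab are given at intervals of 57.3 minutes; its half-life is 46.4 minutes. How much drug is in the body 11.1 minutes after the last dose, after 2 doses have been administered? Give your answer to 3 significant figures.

The 2 doses were given 68.4, 11.1 minutes ago.
Total = 4.62·(1/2)^(68.4/46.4) + 4.62·(1/2)^(11.1/46.4)
      = 1.663 + 3.9141 ≈ 5.577 g.

5.58 g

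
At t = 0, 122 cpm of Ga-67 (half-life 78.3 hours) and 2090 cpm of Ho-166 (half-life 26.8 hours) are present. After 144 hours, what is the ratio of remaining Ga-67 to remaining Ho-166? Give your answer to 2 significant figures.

Ga-67: 122 × (1/2)^(144/78.3) = 122 × (1/2)^1.8391 ≈ 34.099 cpm.
Ho-166: 2090 × (1/2)^(144/26.8) = 2090 × (1/2)^5.3731 ≈ 50.428 cpm.
Ratio ≈ 34.099 / 50.428 ≈ 0.67619.

0.68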